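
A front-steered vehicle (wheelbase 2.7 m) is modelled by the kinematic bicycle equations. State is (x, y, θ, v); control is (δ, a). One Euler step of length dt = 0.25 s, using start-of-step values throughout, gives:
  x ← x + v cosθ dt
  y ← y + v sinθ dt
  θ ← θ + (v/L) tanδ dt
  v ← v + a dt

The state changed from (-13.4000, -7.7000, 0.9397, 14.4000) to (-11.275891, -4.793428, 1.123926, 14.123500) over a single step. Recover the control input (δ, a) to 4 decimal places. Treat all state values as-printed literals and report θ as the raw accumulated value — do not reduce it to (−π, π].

a = (v'−v)/dt = (-0.276500)/0.25 = -1.1060
Δθ = θ'−θ = 0.184226;  (v·dt/L) = 14.4000·0.25/2.7 = 1.333333
tan δ = Δθ·L/(v·dt) = 0.138170  →  δ = 0.1373

δ = 0.1373, a = -1.1060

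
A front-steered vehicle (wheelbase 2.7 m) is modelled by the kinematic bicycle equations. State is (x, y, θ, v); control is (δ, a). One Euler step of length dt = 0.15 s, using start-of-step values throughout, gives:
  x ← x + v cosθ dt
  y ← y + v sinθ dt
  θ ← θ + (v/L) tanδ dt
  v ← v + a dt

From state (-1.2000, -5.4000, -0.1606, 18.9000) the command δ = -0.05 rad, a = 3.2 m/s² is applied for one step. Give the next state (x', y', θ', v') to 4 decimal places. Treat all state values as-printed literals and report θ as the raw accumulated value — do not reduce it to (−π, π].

x' = -1.2000 + 18.9000·cos(-0.1606)·0.15 = 1.5985
y' = -5.4000 + 18.9000·sin(-0.1606)·0.15 = -5.8533
θ' = -0.1606 + (18.9000/2.7)·tan(-0.05)·0.15 = -0.2131
v' = 18.9000 + 3.2000·0.15 = 19.3800

(1.5985, -5.8533, -0.2131, 19.3800)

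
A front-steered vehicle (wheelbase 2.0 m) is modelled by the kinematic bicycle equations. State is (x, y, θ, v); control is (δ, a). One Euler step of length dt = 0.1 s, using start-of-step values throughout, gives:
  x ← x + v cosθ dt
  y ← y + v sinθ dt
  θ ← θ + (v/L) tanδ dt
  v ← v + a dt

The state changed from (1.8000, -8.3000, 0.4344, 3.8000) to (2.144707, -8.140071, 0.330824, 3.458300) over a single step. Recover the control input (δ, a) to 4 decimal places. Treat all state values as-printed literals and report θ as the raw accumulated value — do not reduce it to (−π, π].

a = (v'−v)/dt = (-0.341700)/0.1 = -3.4170
Δθ = θ'−θ = -0.103576;  (v·dt/L) = 3.8000·0.1/2.0 = 0.190000
tan δ = Δθ·L/(v·dt) = -0.545137  →  δ = -0.4991

δ = -0.4991, a = -3.4170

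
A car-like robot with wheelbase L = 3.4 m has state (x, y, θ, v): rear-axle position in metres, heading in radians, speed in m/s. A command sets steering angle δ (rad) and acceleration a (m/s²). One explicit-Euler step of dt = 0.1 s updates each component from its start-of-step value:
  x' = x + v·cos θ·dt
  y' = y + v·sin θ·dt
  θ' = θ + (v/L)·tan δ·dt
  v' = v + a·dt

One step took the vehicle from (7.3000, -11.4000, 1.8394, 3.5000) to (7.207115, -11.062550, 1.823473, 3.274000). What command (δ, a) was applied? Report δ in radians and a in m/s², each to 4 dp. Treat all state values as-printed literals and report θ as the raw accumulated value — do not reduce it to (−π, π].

δ = -0.1535, a = -2.2600

a = (v'−v)/dt = (-0.226000)/0.1 = -2.2600
Δθ = θ'−θ = -0.015927;  (v·dt/L) = 3.5000·0.1/3.4 = 0.102941
tan δ = Δθ·L/(v·dt) = -0.154719  →  δ = -0.1535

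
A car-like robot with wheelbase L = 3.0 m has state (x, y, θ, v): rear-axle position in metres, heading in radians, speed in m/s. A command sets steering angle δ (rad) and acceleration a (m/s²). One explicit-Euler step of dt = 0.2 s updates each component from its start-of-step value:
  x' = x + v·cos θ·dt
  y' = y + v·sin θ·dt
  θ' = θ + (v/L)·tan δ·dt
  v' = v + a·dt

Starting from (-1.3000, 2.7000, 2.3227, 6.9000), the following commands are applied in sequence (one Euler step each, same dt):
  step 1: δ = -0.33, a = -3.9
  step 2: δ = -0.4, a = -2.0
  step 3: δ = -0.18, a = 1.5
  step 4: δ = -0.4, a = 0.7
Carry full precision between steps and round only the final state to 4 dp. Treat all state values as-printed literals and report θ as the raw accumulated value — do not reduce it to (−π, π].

(-3.8120, 6.8957, 1.7536, 6.1600)

after step 1 (δ=-0.33, a=-3.9): (-2.242582, 3.707938, 2.165139, 6.120000)
after step 2 (δ=-0.4, a=-2.0): (-2.927978, 4.722043, 1.992639, 5.720000)
after step 3 (δ=-0.18, a=1.5): (-3.396380, 5.765755, 1.923248, 6.020000)
after step 4 (δ=-0.4, a=0.7): (-3.812000, 6.895745, 1.753567, 6.160000)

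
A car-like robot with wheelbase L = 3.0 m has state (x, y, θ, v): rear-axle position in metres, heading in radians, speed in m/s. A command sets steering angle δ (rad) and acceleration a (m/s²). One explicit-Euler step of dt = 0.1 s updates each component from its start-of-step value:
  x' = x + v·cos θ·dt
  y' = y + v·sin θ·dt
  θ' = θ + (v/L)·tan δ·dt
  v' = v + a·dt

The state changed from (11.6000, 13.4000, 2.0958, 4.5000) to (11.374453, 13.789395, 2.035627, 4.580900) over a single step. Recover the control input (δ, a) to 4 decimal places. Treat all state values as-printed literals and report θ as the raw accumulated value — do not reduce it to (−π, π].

δ = -0.3815, a = 0.8090

a = (v'−v)/dt = (0.080900)/0.1 = 0.8090
Δθ = θ'−θ = -0.060173;  (v·dt/L) = 4.5000·0.1/3.0 = 0.150000
tan δ = Δθ·L/(v·dt) = -0.401153  →  δ = -0.3815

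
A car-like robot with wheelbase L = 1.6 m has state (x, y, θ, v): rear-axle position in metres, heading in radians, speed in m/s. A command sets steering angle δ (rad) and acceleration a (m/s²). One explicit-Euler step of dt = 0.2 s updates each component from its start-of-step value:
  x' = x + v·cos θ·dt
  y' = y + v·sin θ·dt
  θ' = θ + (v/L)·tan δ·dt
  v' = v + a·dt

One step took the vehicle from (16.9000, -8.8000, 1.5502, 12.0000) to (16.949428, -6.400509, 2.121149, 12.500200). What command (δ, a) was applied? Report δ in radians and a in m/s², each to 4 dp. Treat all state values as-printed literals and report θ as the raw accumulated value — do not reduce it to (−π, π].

δ = 0.3637, a = 2.5010

a = (v'−v)/dt = (0.500200)/0.2 = 2.5010
Δθ = θ'−θ = 0.570949;  (v·dt/L) = 12.0000·0.2/1.6 = 1.500000
tan δ = Δθ·L/(v·dt) = 0.380633  →  δ = 0.3637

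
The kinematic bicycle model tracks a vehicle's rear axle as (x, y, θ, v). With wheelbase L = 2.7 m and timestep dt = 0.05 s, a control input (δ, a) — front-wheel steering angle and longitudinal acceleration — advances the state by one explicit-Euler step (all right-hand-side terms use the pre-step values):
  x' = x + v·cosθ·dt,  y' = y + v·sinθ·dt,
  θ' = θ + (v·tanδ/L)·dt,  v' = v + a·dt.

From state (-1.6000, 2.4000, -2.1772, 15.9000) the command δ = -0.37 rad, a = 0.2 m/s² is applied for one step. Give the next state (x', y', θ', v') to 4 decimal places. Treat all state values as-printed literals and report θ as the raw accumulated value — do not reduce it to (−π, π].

(-2.0531, 1.7467, -2.2914, 15.9100)

x' = -1.6000 + 15.9000·cos(-2.1772)·0.05 = -2.0531
y' = 2.4000 + 15.9000·sin(-2.1772)·0.05 = 1.7467
θ' = -2.1772 + (15.9000/2.7)·tan(-0.37)·0.05 = -2.2914
v' = 15.9000 + 0.2000·0.05 = 15.9100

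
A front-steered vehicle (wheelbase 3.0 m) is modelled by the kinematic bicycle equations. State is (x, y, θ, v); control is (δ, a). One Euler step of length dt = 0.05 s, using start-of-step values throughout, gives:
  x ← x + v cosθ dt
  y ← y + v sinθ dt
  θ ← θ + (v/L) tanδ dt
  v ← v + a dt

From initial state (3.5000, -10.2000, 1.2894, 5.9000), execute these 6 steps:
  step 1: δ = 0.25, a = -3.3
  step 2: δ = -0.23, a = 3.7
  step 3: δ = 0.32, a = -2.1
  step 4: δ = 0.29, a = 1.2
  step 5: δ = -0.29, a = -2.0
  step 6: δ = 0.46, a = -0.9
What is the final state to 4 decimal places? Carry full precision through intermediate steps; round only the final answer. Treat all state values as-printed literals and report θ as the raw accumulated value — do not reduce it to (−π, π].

(3.9405, -8.5057, 1.3722, 5.7300)

after step 1 (δ=0.25, a=-3.3): (3.581921, -9.916603, 1.314509, 5.735000)
after step 2 (δ=-0.23, a=3.7): (3.654609, -9.639219, 1.292128, 5.920000)
after step 3 (δ=0.32, a=-2.1): (3.736032, -9.354638, 1.324826, 5.815000)
after step 4 (δ=0.29, a=1.2): (3.806829, -9.072639, 1.353747, 5.875000)
after step 5 (δ=-0.29, a=-2.0): (3.870088, -8.785781, 1.324527, 5.775000)
after step 6 (δ=0.46, a=-0.9): (3.940481, -8.505743, 1.372214, 5.730000)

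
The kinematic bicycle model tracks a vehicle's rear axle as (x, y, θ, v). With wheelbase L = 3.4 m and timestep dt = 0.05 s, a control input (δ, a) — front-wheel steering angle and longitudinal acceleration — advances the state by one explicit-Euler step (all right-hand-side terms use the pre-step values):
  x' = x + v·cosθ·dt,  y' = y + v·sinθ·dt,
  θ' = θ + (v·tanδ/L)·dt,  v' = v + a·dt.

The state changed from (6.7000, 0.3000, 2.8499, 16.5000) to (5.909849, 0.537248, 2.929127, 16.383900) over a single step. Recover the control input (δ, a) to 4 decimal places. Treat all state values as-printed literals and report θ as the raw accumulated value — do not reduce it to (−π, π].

a = (v'−v)/dt = (-0.116100)/0.05 = -2.3220
Δθ = θ'−θ = 0.079227;  (v·dt/L) = 16.5000·0.05/3.4 = 0.242647
tan δ = Δθ·L/(v·dt) = 0.326511  →  δ = 0.3156

δ = 0.3156, a = -2.3220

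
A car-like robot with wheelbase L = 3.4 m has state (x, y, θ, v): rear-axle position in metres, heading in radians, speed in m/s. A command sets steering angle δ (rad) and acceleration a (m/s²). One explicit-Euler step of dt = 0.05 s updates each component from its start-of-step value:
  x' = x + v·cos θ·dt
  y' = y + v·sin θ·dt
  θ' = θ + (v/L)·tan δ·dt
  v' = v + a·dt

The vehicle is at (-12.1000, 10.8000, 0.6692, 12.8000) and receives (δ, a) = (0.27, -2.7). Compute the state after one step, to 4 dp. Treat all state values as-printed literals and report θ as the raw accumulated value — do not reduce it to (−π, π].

(-11.5980, 11.1970, 0.7213, 12.6650)

x' = -12.1000 + 12.8000·cos(0.6692)·0.05 = -11.5980
y' = 10.8000 + 12.8000·sin(0.6692)·0.05 = 11.1970
θ' = 0.6692 + (12.8000/3.4)·tan(0.27)·0.05 = 0.7213
v' = 12.8000 − 2.7000·0.05 = 12.6650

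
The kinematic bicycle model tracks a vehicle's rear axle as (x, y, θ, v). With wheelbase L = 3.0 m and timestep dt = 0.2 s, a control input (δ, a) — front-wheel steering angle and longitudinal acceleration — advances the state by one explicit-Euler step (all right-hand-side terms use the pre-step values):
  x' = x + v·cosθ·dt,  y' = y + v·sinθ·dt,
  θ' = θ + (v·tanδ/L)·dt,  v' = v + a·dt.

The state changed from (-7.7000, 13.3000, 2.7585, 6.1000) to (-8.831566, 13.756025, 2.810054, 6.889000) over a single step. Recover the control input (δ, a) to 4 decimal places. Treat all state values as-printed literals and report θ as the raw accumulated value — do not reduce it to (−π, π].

δ = 0.1261, a = 3.9450

a = (v'−v)/dt = (0.789000)/0.2 = 3.9450
Δθ = θ'−θ = 0.051554;  (v·dt/L) = 6.1000·0.2/3.0 = 0.406667
tan δ = Δθ·L/(v·dt) = 0.126772  →  δ = 0.1261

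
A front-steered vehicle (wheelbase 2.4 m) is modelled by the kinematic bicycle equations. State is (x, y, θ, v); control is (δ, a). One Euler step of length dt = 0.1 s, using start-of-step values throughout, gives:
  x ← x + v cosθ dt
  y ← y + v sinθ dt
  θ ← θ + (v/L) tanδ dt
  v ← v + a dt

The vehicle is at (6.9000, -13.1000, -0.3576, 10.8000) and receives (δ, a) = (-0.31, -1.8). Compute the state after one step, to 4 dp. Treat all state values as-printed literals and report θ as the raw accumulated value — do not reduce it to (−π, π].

x' = 6.9000 + 10.8000·cos(-0.3576)·0.1 = 7.9117
y' = -13.1000 + 10.8000·sin(-0.3576)·0.1 = -13.4780
θ' = -0.3576 + (10.8000/2.4)·tan(-0.31)·0.1 = -0.5017
v' = 10.8000 − 1.8000·0.1 = 10.6200

(7.9117, -13.4780, -0.5017, 10.6200)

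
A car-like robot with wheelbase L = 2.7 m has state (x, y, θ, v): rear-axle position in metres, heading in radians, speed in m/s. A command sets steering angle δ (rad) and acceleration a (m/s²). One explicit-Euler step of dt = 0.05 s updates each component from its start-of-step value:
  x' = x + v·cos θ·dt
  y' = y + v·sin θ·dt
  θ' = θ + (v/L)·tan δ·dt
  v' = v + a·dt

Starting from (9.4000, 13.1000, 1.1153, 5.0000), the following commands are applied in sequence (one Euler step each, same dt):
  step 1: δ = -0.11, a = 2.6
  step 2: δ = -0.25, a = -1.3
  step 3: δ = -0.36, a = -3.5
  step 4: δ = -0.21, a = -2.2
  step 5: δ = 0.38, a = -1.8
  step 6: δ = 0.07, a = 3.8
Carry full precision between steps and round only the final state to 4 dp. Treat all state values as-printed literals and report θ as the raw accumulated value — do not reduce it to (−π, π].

after step 1 (δ=-0.11, a=2.6): (9.509977, 13.324511, 1.105074, 5.130000)
after step 2 (δ=-0.25, a=-1.3): (9.625163, 13.553693, 1.080816, 5.065000)
after step 3 (δ=-0.36, a=-3.5): (9.744345, 13.777146, 1.045511, 4.890000)
after step 4 (δ=-0.21, a=-2.2): (9.866952, 13.988683, 1.026210, 4.780000)
after step 5 (δ=0.38, a=-1.8): (9.990769, 14.193109, 1.061565, 4.690000)
after step 6 (δ=0.07, a=3.8): (10.105089, 14.397856, 1.067655, 4.880000)

(10.1051, 14.3979, 1.0677, 4.8800)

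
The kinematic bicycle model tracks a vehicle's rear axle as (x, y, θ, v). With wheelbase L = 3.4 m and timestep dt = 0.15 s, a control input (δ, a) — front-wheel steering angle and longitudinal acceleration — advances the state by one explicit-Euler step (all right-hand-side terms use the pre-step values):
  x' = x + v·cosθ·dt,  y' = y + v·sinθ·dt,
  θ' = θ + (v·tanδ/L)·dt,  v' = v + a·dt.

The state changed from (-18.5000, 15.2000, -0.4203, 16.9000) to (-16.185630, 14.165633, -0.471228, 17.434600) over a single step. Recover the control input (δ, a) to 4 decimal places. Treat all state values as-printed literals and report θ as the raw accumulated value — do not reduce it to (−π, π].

a = (v'−v)/dt = (0.534600)/0.15 = 3.5640
Δθ = θ'−θ = -0.050928;  (v·dt/L) = 16.9000·0.15/3.4 = 0.745588
tan δ = Δθ·L/(v·dt) = -0.068306  →  δ = -0.0682

δ = -0.0682, a = 3.5640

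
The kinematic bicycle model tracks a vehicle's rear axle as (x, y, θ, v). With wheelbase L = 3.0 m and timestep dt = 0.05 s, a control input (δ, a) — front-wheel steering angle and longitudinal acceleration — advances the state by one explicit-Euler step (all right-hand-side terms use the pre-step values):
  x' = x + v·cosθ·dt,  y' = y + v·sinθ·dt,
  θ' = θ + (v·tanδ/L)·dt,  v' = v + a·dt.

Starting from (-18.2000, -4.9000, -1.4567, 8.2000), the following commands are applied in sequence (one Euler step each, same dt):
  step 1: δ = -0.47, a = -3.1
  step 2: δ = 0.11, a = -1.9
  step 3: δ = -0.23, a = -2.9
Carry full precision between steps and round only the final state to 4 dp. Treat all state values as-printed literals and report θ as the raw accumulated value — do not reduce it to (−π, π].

after step 1 (δ=-0.47, a=-3.1): (-18.153322, -5.307334, -1.526122, 8.045000)
after step 2 (δ=0.11, a=-1.9): (-18.135358, -5.709183, -1.511313, 7.950000)
after step 3 (δ=-0.23, a=-2.9): (-18.111727, -6.105980, -1.542337, 7.805000)

(-18.1117, -6.1060, -1.5423, 7.8050)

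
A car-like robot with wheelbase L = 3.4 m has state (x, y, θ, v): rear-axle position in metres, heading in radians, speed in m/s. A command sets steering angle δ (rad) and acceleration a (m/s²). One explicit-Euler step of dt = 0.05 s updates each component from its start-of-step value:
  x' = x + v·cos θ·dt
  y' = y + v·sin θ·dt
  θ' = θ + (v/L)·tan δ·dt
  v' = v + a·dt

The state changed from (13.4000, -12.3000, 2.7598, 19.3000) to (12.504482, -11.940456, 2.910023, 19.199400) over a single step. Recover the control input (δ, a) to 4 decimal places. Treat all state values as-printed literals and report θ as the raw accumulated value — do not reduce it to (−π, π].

a = (v'−v)/dt = (-0.100600)/0.05 = -2.0120
Δθ = θ'−θ = 0.150223;  (v·dt/L) = 19.3000·0.05/3.4 = 0.283824
tan δ = Δθ·L/(v·dt) = 0.529283  →  δ = 0.4868

δ = 0.4868, a = -2.0120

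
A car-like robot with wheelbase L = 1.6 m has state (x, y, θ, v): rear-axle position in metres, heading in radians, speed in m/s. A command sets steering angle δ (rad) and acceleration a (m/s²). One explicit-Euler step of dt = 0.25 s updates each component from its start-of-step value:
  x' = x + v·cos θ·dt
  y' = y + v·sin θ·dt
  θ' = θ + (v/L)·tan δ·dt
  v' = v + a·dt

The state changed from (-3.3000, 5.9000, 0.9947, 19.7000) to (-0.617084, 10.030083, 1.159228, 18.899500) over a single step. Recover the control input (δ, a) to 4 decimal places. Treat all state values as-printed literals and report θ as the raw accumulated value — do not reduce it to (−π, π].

a = (v'−v)/dt = (-0.800500)/0.25 = -3.2020
Δθ = θ'−θ = 0.164528;  (v·dt/L) = 19.7000·0.25/1.6 = 3.078125
tan δ = Δθ·L/(v·dt) = 0.053451  →  δ = 0.0534

δ = 0.0534, a = -3.2020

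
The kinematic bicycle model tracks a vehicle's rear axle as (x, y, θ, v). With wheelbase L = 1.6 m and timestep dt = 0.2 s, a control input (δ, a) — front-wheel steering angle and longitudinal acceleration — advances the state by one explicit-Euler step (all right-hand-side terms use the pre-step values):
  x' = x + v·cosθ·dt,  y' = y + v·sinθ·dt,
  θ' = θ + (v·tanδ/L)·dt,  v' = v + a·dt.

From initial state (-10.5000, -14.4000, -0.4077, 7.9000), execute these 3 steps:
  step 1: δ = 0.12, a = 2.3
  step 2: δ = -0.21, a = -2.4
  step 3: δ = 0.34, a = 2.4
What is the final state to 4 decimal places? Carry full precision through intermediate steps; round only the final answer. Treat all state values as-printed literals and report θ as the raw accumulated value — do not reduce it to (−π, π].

after step 1 (δ=0.12, a=2.3): (-9.049504, -15.026468, -0.288628, 8.360000)
after step 2 (δ=-0.21, a=-2.4): (-7.446666, -15.502382, -0.511362, 7.880000)
after step 3 (δ=0.34, a=2.4): (-6.072270, -16.273621, -0.162931, 8.360000)

(-6.0723, -16.2736, -0.1629, 8.3600)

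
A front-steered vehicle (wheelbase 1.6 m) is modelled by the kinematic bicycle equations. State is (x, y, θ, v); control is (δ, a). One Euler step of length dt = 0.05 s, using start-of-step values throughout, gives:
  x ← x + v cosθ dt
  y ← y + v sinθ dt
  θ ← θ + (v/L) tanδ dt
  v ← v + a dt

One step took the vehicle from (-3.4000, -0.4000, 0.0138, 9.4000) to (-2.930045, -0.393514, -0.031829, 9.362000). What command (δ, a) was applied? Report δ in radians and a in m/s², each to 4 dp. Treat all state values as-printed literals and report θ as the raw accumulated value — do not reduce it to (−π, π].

a = (v'−v)/dt = (-0.038000)/0.05 = -0.7600
Δθ = θ'−θ = -0.045629;  (v·dt/L) = 9.4000·0.05/1.6 = 0.293750
tan δ = Δθ·L/(v·dt) = -0.155333  →  δ = -0.1541

δ = -0.1541, a = -0.7600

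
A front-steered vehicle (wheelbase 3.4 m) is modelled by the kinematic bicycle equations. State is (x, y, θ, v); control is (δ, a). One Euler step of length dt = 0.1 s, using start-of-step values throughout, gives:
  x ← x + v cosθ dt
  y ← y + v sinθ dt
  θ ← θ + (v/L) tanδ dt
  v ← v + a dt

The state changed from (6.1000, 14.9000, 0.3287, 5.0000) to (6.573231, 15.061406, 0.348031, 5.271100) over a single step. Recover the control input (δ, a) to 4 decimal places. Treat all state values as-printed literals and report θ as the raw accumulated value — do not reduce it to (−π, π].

δ = 0.1307, a = 2.7110

a = (v'−v)/dt = (0.271100)/0.1 = 2.7110
Δθ = θ'−θ = 0.019331;  (v·dt/L) = 5.0000·0.1/3.4 = 0.147059
tan δ = Δθ·L/(v·dt) = 0.131451  →  δ = 0.1307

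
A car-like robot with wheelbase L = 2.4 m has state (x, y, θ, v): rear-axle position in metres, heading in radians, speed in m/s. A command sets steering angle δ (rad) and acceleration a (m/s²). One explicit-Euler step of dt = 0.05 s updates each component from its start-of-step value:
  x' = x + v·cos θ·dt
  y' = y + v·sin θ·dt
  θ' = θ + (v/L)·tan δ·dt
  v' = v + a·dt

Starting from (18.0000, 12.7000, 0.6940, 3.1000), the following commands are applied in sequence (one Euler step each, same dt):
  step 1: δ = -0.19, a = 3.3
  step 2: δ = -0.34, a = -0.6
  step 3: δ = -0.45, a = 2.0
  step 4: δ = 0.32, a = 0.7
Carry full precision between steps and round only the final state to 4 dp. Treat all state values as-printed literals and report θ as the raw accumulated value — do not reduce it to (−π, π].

after step 1 (δ=-0.19, a=3.3): (18.119148, 12.799141, 0.681579, 3.265000)
after step 2 (δ=-0.34, a=-0.6): (18.245924, 12.901991, 0.657518, 3.235000)
after step 3 (δ=-0.45, a=2.0): (18.373951, 13.000846, 0.624962, 3.335000)
after step 4 (δ=0.32, a=0.7): (18.509183, 13.098405, 0.647987, 3.370000)

(18.5092, 13.0984, 0.6480, 3.3700)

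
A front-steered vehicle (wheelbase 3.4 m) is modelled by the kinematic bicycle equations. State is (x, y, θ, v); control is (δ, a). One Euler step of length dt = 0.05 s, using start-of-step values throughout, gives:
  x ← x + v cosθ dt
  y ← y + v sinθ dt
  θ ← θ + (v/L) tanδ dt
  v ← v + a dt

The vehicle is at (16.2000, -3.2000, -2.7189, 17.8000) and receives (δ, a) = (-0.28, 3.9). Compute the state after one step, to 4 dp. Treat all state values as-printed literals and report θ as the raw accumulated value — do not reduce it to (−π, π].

(15.3883, -3.5651, -2.7942, 17.9950)

x' = 16.2000 + 17.8000·cos(-2.7189)·0.05 = 15.3883
y' = -3.2000 + 17.8000·sin(-2.7189)·0.05 = -3.5651
θ' = -2.7189 + (17.8000/3.4)·tan(-0.28)·0.05 = -2.7942
v' = 17.8000 + 3.9000·0.05 = 17.9950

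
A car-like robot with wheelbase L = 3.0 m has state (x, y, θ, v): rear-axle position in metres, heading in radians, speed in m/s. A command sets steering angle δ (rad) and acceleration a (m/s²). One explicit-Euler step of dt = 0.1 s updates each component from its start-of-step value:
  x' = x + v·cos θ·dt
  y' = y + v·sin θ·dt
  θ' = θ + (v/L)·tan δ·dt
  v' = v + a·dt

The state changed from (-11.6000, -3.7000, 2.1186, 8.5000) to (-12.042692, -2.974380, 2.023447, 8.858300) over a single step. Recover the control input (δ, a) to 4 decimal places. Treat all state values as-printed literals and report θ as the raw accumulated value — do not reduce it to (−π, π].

δ = -0.3240, a = 3.5830

a = (v'−v)/dt = (0.358300)/0.1 = 3.5830
Δθ = θ'−θ = -0.095153;  (v·dt/L) = 8.5000·0.1/3.0 = 0.283333
tan δ = Δθ·L/(v·dt) = -0.335834  →  δ = -0.3240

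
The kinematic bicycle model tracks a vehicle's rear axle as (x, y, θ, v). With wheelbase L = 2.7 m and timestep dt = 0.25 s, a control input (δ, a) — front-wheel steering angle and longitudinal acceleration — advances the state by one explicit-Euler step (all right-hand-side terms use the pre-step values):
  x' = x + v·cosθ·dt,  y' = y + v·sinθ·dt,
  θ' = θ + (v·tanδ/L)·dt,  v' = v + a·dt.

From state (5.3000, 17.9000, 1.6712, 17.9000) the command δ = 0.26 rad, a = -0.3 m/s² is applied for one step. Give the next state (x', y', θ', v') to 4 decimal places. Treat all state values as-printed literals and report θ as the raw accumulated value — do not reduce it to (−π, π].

(4.8514, 22.3525, 2.1121, 17.8250)

x' = 5.3000 + 17.9000·cos(1.6712)·0.25 = 4.8514
y' = 17.9000 + 17.9000·sin(1.6712)·0.25 = 22.3525
θ' = 1.6712 + (17.9000/2.7)·tan(0.26)·0.25 = 2.1121
v' = 17.9000 − 0.3000·0.25 = 17.8250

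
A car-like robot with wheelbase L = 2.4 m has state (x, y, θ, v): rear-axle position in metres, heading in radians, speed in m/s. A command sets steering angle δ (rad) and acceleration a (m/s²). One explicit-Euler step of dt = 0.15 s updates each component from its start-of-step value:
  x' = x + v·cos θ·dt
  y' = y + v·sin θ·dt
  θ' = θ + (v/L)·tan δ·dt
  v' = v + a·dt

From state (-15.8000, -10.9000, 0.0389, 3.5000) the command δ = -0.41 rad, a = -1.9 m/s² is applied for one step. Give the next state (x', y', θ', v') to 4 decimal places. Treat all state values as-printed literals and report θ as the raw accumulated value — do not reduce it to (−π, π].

x' = -15.8000 + 3.5000·cos(0.0389)·0.15 = -15.2754
y' = -10.9000 + 3.5000·sin(0.0389)·0.15 = -10.8796
θ' = 0.0389 + (3.5000/2.4)·tan(-0.41)·0.15 = -0.0562
v' = 3.5000 − 1.9000·0.15 = 3.2150

(-15.2754, -10.8796, -0.0562, 3.2150)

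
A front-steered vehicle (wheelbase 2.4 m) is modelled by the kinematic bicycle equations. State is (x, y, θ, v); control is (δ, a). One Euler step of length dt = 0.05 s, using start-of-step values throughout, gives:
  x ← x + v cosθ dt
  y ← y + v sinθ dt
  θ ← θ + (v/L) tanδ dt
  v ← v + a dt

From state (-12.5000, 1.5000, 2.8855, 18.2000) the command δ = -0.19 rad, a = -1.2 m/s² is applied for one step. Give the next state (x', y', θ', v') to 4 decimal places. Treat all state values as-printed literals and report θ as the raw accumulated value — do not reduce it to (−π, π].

x' = -12.5000 + 18.2000·cos(2.8855)·0.05 = -13.3803
y' = 1.5000 + 18.2000·sin(2.8855)·0.05 = 1.7305
θ' = 2.8855 + (18.2000/2.4)·tan(-0.19)·0.05 = 2.8126
v' = 18.2000 − 1.2000·0.05 = 18.1400

(-13.3803, 1.7305, 2.8126, 18.1400)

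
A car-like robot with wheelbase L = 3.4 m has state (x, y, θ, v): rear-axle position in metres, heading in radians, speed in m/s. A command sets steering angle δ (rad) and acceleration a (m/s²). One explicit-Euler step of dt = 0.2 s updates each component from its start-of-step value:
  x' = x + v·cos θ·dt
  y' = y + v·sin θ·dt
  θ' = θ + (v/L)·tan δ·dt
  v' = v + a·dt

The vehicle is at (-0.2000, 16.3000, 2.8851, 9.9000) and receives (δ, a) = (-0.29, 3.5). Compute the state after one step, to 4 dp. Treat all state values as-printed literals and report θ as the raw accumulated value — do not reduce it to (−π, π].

x' = -0.2000 + 9.9000·cos(2.8851)·0.2 = -2.1152
y' = 16.3000 + 9.9000·sin(2.8851)·0.2 = 16.8023
θ' = 2.8851 + (9.9000/3.4)·tan(-0.29)·0.2 = 2.7113
v' = 9.9000 + 3.5000·0.2 = 10.6000

(-2.1152, 16.8023, 2.7113, 10.6000)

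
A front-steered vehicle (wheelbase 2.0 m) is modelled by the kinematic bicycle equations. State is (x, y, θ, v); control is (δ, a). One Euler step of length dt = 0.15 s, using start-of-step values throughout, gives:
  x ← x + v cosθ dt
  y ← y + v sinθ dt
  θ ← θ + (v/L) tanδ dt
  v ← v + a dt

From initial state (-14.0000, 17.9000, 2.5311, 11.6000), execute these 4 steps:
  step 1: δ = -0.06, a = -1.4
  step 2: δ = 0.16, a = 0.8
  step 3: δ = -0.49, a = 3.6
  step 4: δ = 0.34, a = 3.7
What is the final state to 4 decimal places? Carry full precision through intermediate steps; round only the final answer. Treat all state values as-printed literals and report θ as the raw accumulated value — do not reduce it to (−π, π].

(-19.2654, 22.3204, 2.4759, 12.6050)

after step 1 (δ=-0.06, a=-1.4): (-15.425696, 18.897492, 2.478837, 11.390000)
after step 2 (δ=0.16, a=0.8): (-16.772507, 19.948717, 2.616696, 11.510000)
after step 3 (δ=-0.49, a=3.6): (-18.266578, 20.813907, 2.156248, 12.050000)
after step 4 (δ=0.34, a=3.7): (-19.265359, 22.320391, 2.475938, 12.605000)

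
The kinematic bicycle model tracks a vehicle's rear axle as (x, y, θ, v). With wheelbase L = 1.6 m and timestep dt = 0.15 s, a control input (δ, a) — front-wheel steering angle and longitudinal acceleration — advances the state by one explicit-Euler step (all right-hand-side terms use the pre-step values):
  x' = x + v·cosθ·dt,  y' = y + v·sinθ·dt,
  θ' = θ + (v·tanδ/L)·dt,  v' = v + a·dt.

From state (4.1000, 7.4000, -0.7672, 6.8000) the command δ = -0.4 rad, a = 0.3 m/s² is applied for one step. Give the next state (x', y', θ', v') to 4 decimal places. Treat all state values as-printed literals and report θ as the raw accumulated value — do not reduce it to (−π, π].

(4.8343, 6.6920, -1.0367, 6.8450)

x' = 4.1000 + 6.8000·cos(-0.7672)·0.15 = 4.8343
y' = 7.4000 + 6.8000·sin(-0.7672)·0.15 = 6.6920
θ' = -0.7672 + (6.8000/1.6)·tan(-0.4)·0.15 = -1.0367
v' = 6.8000 + 0.3000·0.15 = 6.8450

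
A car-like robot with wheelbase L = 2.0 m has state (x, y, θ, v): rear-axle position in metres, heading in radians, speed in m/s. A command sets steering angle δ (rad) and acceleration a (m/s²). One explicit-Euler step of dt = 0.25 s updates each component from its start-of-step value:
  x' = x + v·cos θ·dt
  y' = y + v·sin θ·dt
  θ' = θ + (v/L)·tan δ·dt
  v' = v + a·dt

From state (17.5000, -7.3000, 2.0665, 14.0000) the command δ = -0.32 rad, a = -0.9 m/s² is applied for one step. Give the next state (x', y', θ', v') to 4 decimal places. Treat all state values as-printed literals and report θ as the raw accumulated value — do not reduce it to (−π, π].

(15.8352, -4.2213, 1.4866, 13.7750)

x' = 17.5000 + 14.0000·cos(2.0665)·0.25 = 15.8352
y' = -7.3000 + 14.0000·sin(2.0665)·0.25 = -4.2213
θ' = 2.0665 + (14.0000/2.0)·tan(-0.32)·0.25 = 1.4866
v' = 14.0000 − 0.9000·0.25 = 13.7750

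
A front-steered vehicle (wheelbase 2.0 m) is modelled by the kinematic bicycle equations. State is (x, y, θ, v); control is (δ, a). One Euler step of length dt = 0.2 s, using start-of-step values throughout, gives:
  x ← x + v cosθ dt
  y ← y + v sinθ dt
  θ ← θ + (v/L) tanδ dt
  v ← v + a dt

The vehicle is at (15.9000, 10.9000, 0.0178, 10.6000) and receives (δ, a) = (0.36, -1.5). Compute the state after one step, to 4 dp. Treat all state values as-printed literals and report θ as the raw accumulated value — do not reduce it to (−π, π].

x' = 15.9000 + 10.6000·cos(0.0178)·0.2 = 18.0197
y' = 10.9000 + 10.6000·sin(0.0178)·0.2 = 10.9377
θ' = 0.0178 + (10.6000/2.0)·tan(0.36)·0.2 = 0.4168
v' = 10.6000 − 1.5000·0.2 = 10.3000

(18.0197, 10.9377, 0.4168, 10.3000)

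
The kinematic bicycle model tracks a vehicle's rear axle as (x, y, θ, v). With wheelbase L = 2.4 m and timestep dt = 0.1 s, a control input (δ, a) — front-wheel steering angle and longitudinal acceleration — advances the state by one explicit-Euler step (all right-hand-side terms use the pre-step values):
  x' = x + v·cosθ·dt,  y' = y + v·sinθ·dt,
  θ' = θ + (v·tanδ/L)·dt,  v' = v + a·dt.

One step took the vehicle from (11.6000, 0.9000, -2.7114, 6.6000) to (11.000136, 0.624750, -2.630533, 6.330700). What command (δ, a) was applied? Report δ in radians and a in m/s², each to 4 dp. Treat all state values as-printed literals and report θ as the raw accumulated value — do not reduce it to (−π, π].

a = (v'−v)/dt = (-0.269300)/0.1 = -2.6930
Δθ = θ'−θ = 0.080867;  (v·dt/L) = 6.6000·0.1/2.4 = 0.275000
tan δ = Δθ·L/(v·dt) = 0.294062  →  δ = 0.2860

δ = 0.2860, a = -2.6930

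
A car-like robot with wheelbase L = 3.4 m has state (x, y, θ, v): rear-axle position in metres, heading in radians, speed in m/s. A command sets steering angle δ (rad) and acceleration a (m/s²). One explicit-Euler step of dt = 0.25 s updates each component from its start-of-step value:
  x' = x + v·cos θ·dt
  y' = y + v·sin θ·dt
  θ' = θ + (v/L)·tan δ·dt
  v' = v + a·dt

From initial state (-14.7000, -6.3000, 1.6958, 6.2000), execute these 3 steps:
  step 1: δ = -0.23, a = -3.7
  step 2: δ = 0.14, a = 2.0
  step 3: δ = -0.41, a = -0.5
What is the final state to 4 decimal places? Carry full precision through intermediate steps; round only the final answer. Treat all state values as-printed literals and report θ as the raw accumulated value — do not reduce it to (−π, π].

(-15.0225, -2.0037, 1.4592, 5.6500)

after step 1 (δ=-0.23, a=-3.7): (-14.893251, -4.762094, 1.589058, 5.275000)
after step 2 (δ=0.14, a=2.0): (-14.917333, -3.443564, 1.643717, 5.775000)
after step 3 (δ=-0.41, a=-0.5): (-15.022519, -2.003651, 1.459159, 5.650000)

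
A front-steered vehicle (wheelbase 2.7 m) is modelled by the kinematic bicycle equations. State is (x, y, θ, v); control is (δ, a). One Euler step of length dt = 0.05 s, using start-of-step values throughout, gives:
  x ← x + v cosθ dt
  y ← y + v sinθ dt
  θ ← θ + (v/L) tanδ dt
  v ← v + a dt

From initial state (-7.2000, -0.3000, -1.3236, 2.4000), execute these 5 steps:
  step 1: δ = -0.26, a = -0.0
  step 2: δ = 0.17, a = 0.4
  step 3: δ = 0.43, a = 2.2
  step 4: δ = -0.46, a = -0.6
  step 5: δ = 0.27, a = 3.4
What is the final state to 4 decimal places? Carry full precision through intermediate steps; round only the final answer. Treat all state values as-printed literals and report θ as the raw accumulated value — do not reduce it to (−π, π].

after step 1 (δ=-0.26, a=-0.0): (-7.170638, -0.416352, -1.335423, 2.400000)
after step 2 (δ=0.17, a=0.4): (-7.142653, -0.533044, -1.327794, 2.420000)
after step 3 (δ=0.43, a=2.2): (-7.113538, -0.650489, -1.307241, 2.530000)
after step 4 (δ=-0.46, a=-0.6): (-7.080583, -0.772621, -1.330454, 2.500000)
after step 5 (δ=0.27, a=3.4): (-7.050829, -0.894028, -1.317641, 2.670000)

(-7.0508, -0.8940, -1.3176, 2.6700)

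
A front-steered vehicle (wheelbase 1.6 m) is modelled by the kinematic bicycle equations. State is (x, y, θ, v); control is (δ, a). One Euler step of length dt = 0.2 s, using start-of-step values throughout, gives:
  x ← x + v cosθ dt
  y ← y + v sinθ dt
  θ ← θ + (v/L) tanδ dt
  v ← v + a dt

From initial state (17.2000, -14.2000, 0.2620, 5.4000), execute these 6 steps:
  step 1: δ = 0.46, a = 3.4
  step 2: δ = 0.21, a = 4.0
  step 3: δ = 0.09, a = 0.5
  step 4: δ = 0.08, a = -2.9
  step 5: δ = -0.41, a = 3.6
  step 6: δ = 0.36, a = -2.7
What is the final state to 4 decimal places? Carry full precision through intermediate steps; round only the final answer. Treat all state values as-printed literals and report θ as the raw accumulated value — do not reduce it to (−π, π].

(23.1814, -9.4933, 0.8933, 6.5800)

after step 1 (δ=0.46, a=3.4): (18.243144, -13.920266, 0.596428, 6.080000)
after step 2 (δ=0.21, a=4.0): (19.249198, -13.237250, 0.758416, 6.880000)
after step 3 (δ=0.09, a=0.5): (20.248073, -12.290875, 0.836026, 6.980000)
after step 4 (δ=0.08, a=-2.9): (21.183975, -11.255065, 0.905975, 6.400000)
after step 5 (δ=-0.41, a=3.6): (21.973630, -10.247670, 0.558270, 7.120000)
after step 6 (δ=0.36, a=-2.7): (23.181428, -9.493349, 0.893269, 6.580000)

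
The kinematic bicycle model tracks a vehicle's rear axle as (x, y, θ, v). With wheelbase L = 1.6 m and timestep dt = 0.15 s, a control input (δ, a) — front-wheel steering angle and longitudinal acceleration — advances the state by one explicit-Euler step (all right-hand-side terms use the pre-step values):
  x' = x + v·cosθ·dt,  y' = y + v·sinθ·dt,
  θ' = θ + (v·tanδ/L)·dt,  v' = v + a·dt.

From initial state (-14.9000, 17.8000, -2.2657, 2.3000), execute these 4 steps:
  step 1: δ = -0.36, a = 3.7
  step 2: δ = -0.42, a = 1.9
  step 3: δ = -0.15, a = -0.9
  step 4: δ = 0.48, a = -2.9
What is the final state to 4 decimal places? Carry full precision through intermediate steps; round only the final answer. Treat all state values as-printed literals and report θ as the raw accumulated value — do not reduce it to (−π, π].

after step 1 (δ=-0.36, a=3.7): (-15.120907, 17.535000, -2.346862, 2.855000)
after step 2 (δ=-0.42, a=1.9): (-15.420887, 17.229369, -2.466390, 3.140000)
after step 3 (δ=-0.15, a=-0.9): (-15.788540, 16.934968, -2.510880, 3.005000)
after step 4 (δ=0.48, a=-2.9): (-16.152569, 16.669151, -2.364214, 2.570000)

(-16.1526, 16.6692, -2.3642, 2.5700)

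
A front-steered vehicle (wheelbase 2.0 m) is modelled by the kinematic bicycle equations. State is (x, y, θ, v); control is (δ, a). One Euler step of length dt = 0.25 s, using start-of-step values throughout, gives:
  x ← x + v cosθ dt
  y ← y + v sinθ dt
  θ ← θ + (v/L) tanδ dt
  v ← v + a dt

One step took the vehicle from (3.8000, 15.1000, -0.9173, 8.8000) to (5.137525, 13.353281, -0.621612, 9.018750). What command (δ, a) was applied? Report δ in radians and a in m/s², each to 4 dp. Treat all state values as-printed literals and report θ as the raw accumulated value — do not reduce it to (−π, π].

δ = 0.2626, a = 0.8750

a = (v'−v)/dt = (0.218750)/0.25 = 0.8750
Δθ = θ'−θ = 0.295688;  (v·dt/L) = 8.8000·0.25/2.0 = 1.100000
tan δ = Δθ·L/(v·dt) = 0.268807  →  δ = 0.2626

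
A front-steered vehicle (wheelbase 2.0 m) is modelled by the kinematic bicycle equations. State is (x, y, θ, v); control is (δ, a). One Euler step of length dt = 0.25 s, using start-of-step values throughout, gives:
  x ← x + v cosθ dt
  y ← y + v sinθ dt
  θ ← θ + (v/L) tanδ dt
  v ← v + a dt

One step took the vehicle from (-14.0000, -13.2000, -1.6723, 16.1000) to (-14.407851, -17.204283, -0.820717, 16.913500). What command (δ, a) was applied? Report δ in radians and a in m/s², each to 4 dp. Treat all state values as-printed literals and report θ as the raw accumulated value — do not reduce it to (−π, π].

δ = 0.4003, a = 3.2540

a = (v'−v)/dt = (0.813500)/0.25 = 3.2540
Δθ = θ'−θ = 0.851583;  (v·dt/L) = 16.1000·0.25/2.0 = 2.012500
tan δ = Δθ·L/(v·dt) = 0.423147  →  δ = 0.4003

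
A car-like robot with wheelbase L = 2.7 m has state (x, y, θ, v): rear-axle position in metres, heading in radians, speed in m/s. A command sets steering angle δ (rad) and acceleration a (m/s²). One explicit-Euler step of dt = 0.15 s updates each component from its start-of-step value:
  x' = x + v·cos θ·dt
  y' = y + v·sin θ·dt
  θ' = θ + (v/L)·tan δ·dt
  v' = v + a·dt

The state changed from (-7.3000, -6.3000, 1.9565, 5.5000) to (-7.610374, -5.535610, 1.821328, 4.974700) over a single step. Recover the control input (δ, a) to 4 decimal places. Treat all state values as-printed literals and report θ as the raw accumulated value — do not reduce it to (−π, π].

δ = -0.4165, a = -3.5020

a = (v'−v)/dt = (-0.525300)/0.15 = -3.5020
Δθ = θ'−θ = -0.135172;  (v·dt/L) = 5.5000·0.15/2.7 = 0.305556
tan δ = Δθ·L/(v·dt) = -0.442381  →  δ = -0.4165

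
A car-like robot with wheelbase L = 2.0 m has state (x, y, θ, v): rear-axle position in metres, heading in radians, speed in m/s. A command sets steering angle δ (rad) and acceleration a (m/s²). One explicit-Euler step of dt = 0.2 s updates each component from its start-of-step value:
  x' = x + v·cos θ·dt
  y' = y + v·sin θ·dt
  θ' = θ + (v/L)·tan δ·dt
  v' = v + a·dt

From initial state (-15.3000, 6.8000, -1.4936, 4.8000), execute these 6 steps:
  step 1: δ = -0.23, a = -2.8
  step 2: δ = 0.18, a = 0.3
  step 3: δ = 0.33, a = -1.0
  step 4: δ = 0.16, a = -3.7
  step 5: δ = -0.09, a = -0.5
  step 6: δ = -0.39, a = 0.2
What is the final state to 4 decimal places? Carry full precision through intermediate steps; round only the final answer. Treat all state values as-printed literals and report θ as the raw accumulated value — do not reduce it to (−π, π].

(-14.7502, 2.0450, -1.4797, 3.3000)

after step 1 (δ=-0.23, a=-2.8): (-15.225965, 5.842859, -1.605989, 4.240000)
after step 2 (δ=0.18, a=0.3): (-15.255802, 4.995384, -1.528834, 4.300000)
after step 3 (δ=0.33, a=-1.0): (-15.219725, 4.136141, -1.381548, 4.100000)
after step 4 (δ=0.16, a=-3.7): (-15.065466, 3.330782, -1.315382, 3.360000)
after step 5 (δ=-0.09, a=-0.5): (-14.895688, 2.680582, -1.345704, 3.260000)
after step 6 (δ=-0.39, a=0.2): (-14.750164, 2.045030, -1.479708, 3.300000)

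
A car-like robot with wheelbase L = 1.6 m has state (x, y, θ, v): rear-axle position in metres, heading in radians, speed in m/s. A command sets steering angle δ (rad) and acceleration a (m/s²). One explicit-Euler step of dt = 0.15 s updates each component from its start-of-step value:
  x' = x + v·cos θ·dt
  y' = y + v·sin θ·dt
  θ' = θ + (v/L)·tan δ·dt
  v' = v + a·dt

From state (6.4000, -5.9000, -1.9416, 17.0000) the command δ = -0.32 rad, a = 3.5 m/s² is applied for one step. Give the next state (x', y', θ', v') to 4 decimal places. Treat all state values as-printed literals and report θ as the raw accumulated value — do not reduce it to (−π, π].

x' = 6.4000 + 17.0000·cos(-1.9416)·0.15 = 5.4760
y' = -5.9000 + 17.0000·sin(-1.9416)·0.15 = -8.2767
θ' = -1.9416 + (17.0000/1.6)·tan(-0.32)·0.15 = -2.4698
v' = 17.0000 + 3.5000·0.15 = 17.5250

(5.4760, -8.2767, -2.4698, 17.5250)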